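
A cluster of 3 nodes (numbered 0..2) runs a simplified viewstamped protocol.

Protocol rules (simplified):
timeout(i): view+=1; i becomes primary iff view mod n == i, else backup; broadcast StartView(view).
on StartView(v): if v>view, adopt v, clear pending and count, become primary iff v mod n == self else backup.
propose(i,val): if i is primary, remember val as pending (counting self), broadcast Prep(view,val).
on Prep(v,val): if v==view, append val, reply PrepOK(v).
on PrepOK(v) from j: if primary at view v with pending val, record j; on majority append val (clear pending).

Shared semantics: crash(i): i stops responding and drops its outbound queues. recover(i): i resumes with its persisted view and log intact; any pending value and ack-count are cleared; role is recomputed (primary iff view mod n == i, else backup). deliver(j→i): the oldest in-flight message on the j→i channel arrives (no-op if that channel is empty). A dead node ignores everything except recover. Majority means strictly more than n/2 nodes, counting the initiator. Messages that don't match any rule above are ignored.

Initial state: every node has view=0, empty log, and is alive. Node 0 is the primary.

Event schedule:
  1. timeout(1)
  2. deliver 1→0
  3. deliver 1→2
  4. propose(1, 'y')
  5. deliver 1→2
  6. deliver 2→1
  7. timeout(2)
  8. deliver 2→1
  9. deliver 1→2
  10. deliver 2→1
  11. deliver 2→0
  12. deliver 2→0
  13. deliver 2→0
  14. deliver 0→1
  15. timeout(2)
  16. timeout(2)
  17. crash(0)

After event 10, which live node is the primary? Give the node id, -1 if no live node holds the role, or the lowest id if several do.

2

[1] timeout(1) → N1(prim v1 [-])
[2] deliver 1→0 → N0(back v1 [-])
[3] deliver 1→2 → N2(back v1 [-])
[4] propose(1,'y') → ∅
[5] deliver 1→2 → N2(back v1 [y])
[6] deliver 2→1 → N1(prim v1 [y])
[7] timeout(2) → N2(prim v2 [y])
[8] deliver 2→1 → N1(back v2 [y])
[9] deliver 1→2 → ∅
[10] deliver 2→1 → ∅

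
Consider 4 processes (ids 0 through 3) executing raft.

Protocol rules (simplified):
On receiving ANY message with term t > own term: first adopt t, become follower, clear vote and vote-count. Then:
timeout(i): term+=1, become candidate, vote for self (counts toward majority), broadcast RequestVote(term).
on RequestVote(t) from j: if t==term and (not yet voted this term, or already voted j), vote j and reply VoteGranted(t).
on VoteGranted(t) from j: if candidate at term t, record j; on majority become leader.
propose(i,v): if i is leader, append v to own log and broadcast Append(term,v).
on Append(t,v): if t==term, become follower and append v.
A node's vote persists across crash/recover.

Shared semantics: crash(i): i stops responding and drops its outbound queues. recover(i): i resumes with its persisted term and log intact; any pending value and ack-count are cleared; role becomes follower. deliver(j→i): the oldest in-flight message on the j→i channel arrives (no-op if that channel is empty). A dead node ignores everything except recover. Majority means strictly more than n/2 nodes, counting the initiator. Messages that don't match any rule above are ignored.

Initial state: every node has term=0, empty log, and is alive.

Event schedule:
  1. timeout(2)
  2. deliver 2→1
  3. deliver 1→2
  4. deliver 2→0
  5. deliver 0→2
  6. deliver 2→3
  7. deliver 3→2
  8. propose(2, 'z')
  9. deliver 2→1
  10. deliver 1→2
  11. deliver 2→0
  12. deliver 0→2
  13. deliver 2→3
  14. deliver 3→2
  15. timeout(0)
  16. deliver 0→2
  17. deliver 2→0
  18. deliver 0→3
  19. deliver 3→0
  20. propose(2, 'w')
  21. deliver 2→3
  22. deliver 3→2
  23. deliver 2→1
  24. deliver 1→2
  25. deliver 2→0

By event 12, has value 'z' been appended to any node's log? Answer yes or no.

[1] timeout(2) → N2(cand t1 [-])
[2] deliver 2→1 → N1(foll t1 [-])
[3] deliver 1→2 → ∅
[4] deliver 2→0 → N0(foll t1 [-])
[5] deliver 0→2 → N2(lead t1 [-])
[6] deliver 2→3 → N3(foll t1 [-])
[7] deliver 3→2 → ∅
[8] propose(2,'z') → N2(lead t1 [z])
[9] deliver 2→1 → N1(foll t1 [z])
[10] deliver 1→2 → ∅
[11] deliver 2→0 → N0(foll t1 [z])
[12] deliver 0→2 → ∅

yes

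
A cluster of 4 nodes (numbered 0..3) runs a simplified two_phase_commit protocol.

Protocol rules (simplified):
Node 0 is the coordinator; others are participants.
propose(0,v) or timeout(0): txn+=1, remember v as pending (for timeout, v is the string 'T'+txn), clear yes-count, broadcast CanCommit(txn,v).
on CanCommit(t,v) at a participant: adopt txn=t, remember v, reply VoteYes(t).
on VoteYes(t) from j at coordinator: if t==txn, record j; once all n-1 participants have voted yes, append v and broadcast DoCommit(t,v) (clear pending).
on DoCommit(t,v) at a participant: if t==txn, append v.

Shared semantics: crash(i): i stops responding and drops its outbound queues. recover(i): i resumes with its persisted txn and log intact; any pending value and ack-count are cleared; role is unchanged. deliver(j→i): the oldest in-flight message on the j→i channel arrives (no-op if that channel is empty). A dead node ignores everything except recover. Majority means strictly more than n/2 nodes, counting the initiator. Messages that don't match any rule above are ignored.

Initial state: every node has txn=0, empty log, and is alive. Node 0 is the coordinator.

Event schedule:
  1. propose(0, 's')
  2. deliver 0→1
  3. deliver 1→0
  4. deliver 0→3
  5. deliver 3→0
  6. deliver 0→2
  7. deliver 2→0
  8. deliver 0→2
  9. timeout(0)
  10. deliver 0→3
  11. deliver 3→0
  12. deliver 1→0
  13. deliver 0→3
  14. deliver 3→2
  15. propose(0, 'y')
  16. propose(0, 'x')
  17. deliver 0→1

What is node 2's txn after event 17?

1

step 1 propose(0,'s'): 0={coor,t=1,log=-}
step 2 deliver 0→1: 1={part,t=1,log=-}
step 3 deliver 1→0: —
step 4 deliver 0→3: 3={part,t=1,log=-}
step 5 deliver 3→0: —
step 6 deliver 0→2: 2={part,t=1,log=-}
step 7 deliver 2→0: 0={coor,t=1,log=s}
step 8 deliver 0→2: 2={part,t=1,log=s}
step 9 timeout(0): 0={coor,t=2,log=s}
step 10 deliver 0→3: 3={part,t=1,log=s}
step 11 deliver 3→0: —
step 12 deliver 1→0: —
step 13 deliver 0→3: 3={part,t=2,log=s}
step 14 deliver 3→2: —
step 15 propose(0,'y'): 0={coor,t=3,log=s}
step 16 propose(0,'x'): 0={coor,t=4,log=s}
step 17 deliver 0→1: 1={part,t=1,log=s}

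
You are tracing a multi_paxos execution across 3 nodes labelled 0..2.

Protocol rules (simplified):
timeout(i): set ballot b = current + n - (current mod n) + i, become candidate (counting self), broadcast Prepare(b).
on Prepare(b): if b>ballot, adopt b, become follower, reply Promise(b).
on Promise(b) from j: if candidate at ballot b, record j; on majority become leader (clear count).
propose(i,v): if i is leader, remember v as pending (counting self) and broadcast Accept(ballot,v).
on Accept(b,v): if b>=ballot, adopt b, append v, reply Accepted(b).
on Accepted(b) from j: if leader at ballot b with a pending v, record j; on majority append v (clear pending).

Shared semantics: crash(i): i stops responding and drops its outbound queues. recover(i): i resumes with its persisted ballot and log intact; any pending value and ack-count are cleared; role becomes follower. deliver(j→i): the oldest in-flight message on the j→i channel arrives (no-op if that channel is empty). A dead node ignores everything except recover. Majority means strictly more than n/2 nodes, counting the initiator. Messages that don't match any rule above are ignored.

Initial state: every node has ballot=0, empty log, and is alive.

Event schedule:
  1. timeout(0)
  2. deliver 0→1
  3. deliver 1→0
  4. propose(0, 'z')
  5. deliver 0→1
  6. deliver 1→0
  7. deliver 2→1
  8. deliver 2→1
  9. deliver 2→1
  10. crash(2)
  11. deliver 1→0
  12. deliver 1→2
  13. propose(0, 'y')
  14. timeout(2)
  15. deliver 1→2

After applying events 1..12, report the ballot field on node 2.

step 1 timeout(0): 0={cand,b=3,log=-}
step 2 deliver 0→1: 1={foll,b=3,log=-}
step 3 deliver 1→0: 0={lead,b=3,log=-}
step 4 propose(0,'z'): —
step 5 deliver 0→1: 1={foll,b=3,log=z}
step 6 deliver 1→0: 0={lead,b=3,log=z}
step 7 deliver 2→1: —
step 8 deliver 2→1: —
step 9 deliver 2→1: —
step 10 crash(2): 2={✗foll,b=0,log=-}
step 11 deliver 1→0: —
step 12 deliver 1→2: —

0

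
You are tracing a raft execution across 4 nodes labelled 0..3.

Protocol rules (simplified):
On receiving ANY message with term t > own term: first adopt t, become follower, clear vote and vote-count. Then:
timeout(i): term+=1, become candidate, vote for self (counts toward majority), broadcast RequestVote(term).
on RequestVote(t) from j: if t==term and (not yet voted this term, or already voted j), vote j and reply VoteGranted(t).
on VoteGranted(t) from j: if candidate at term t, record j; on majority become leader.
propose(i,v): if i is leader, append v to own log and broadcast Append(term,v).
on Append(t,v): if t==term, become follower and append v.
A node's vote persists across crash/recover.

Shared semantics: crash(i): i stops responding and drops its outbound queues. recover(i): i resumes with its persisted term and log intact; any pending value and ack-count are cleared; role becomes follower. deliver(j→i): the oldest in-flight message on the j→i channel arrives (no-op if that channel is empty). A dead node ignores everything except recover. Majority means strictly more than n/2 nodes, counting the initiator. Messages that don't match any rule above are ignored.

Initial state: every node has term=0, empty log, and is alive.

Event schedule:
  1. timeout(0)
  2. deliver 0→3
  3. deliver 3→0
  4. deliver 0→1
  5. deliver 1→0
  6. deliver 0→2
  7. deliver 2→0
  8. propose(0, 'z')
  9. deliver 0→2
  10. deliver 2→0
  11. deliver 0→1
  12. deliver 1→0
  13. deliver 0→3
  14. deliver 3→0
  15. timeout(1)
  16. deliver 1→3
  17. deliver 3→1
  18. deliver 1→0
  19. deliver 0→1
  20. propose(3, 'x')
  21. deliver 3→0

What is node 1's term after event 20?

step 1 timeout(0): 0={cand,t=1,log=-}
step 2 deliver 0→3: 3={foll,t=1,log=-}
step 3 deliver 3→0: —
step 4 deliver 0→1: 1={foll,t=1,log=-}
step 5 deliver 1→0: 0={lead,t=1,log=-}
step 6 deliver 0→2: 2={foll,t=1,log=-}
step 7 deliver 2→0: —
step 8 propose(0,'z'): 0={lead,t=1,log=z}
step 9 deliver 0→2: 2={foll,t=1,log=z}
step 10 deliver 2→0: —
step 11 deliver 0→1: 1={foll,t=1,log=z}
step 12 deliver 1→0: —
step 13 deliver 0→3: 3={foll,t=1,log=z}
step 14 deliver 3→0: —
step 15 timeout(1): 1={cand,t=2,log=z}
step 16 deliver 1→3: 3={foll,t=2,log=z}
step 17 deliver 3→1: —
step 18 deliver 1→0: 0={foll,t=2,log=z}
step 19 deliver 0→1: 1={lead,t=2,log=z}
step 20 propose(3,'x'): —

2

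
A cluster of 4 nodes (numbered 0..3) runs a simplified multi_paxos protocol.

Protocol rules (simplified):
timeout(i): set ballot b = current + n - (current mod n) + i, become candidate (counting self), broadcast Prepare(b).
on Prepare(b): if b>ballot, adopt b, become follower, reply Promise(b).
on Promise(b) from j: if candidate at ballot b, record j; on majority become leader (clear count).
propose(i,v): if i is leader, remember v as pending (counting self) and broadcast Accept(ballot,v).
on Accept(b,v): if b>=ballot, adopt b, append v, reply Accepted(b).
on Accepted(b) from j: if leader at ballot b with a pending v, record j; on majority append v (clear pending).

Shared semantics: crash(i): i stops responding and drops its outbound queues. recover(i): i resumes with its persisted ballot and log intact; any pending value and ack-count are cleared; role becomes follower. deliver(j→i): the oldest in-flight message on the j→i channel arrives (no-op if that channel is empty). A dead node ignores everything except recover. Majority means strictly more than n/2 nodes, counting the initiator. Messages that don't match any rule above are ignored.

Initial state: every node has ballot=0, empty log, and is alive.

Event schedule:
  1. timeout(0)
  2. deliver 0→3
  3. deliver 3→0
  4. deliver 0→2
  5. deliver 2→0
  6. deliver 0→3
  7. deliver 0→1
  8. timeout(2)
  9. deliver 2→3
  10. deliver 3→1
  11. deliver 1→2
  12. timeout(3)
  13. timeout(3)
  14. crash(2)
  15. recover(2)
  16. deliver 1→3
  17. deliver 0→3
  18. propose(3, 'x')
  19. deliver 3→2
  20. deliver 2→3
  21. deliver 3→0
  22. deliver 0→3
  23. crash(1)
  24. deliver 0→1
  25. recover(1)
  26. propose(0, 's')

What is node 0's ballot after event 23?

15

after 1 — timeout(0): n0:cand/b4/[-]
after 2 — deliver 0→3: n3:foll/b4/[-]
after 3 — deliver 3→0: ·
after 4 — deliver 0→2: n2:foll/b4/[-]
after 5 — deliver 2→0: n0:lead/b4/[-]
after 6 — deliver 0→3: ·
after 7 — deliver 0→1: n1:foll/b4/[-]
after 8 — timeout(2): n2:cand/b10/[-]
after 9 — deliver 2→3: n3:foll/b10/[-]
after 10 — deliver 3→1: ·
after 11 — deliver 1→2: ·
after 12 — timeout(3): n3:cand/b15/[-]
after 13 — timeout(3): n3:cand/b19/[-]
after 14 — crash(2): n2:✗cand/b10/[-]
after 15 — recover(2): n2:foll/b10/[-]
after 16 — deliver 1→3: ·
after 17 — deliver 0→3: ·
after 18 — propose(3,'x'): ·
after 19 — deliver 3→2: ·
after 20 — deliver 2→3: ·
after 21 — deliver 3→0: n0:foll/b15/[-]
after 22 — deliver 0→3: ·
after 23 — crash(1): n1:✗foll/b4/[-]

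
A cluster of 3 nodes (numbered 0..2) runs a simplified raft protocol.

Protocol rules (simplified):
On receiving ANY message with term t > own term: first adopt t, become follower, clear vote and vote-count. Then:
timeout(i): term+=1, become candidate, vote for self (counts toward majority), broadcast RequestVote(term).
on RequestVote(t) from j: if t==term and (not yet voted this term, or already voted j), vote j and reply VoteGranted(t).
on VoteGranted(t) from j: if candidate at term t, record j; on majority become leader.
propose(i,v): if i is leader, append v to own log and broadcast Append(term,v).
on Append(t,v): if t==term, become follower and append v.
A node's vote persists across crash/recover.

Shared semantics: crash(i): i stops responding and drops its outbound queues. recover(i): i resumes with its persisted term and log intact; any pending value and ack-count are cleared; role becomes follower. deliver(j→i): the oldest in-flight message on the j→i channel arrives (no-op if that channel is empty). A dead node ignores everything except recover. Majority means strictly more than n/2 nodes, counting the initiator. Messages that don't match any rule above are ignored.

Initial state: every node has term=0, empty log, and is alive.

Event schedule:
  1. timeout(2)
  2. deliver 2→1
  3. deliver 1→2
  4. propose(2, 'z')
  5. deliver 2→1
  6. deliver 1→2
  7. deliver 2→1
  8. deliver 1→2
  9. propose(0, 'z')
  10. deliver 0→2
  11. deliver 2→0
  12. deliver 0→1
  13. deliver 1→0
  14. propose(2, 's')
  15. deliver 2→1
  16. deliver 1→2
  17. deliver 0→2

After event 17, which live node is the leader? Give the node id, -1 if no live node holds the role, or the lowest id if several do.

2

after 1 — timeout(2): n2:cand/t1/[-]
after 2 — deliver 2→1: n1:foll/t1/[-]
after 3 — deliver 1→2: n2:lead/t1/[-]
after 4 — propose(2,'z'): n2:lead/t1/[z]
after 5 — deliver 2→1: n1:foll/t1/[z]
after 6 — deliver 1→2: ·
after 7 — deliver 2→1: ·
after 8 — deliver 1→2: ·
after 9 — propose(0,'z'): ·
after 10 — deliver 0→2: ·
after 11 — deliver 2→0: n0:foll/t1/[-]
after 12 — deliver 0→1: ·
after 13 — deliver 1→0: ·
after 14 — propose(2,'s'): n2:lead/t1/[z,s]
after 15 — deliver 2→1: n1:foll/t1/[z,s]
after 16 — deliver 1→2: ·
after 17 — deliver 0→2: ·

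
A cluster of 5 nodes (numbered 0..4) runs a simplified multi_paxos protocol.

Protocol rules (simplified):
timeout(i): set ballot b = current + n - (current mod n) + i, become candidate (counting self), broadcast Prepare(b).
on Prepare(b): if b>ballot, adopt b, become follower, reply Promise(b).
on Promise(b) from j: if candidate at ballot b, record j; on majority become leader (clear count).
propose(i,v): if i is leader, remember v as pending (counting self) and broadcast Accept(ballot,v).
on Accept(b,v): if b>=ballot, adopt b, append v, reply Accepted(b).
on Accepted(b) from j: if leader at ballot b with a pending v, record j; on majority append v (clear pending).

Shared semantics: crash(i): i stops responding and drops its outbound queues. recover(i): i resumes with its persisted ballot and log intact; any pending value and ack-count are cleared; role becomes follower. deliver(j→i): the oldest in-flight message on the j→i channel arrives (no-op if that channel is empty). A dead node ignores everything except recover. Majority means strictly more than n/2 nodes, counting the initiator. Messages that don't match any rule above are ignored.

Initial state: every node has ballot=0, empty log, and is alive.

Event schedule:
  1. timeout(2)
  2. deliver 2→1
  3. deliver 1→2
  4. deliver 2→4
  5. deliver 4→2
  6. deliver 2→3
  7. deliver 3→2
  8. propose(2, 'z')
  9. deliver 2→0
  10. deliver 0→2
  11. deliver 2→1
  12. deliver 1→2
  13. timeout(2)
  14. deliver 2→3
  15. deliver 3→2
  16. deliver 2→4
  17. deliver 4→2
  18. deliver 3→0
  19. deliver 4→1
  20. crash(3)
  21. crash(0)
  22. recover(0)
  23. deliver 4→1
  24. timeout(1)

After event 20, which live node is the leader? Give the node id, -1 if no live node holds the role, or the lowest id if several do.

1. timeout(2):  <2:cand b7 ->
2. deliver 2→1:  <1:foll b7 ->
3. deliver 1→2:  nop
4. deliver 2→4:  <4:foll b7 ->
5. deliver 4→2:  <2:lead b7 ->
6. deliver 2→3:  <3:foll b7 ->
7. deliver 3→2:  nop
8. propose(2,'z'):  nop
9. deliver 2→0:  <0:foll b7 ->
10. deliver 0→2:  nop
11. deliver 2→1:  <1:foll b7 z>
12. deliver 1→2:  nop
13. timeout(2):  <2:cand b12 ->
14. deliver 2→3:  <3:foll b7 z>
15. deliver 3→2:  nop
16. deliver 2→4:  <4:foll b7 z>
17. deliver 4→2:  nop
18. deliver 3→0:  nop
19. deliver 4→1:  nop
20. crash(3):  <3:✗foll b7 z>

-1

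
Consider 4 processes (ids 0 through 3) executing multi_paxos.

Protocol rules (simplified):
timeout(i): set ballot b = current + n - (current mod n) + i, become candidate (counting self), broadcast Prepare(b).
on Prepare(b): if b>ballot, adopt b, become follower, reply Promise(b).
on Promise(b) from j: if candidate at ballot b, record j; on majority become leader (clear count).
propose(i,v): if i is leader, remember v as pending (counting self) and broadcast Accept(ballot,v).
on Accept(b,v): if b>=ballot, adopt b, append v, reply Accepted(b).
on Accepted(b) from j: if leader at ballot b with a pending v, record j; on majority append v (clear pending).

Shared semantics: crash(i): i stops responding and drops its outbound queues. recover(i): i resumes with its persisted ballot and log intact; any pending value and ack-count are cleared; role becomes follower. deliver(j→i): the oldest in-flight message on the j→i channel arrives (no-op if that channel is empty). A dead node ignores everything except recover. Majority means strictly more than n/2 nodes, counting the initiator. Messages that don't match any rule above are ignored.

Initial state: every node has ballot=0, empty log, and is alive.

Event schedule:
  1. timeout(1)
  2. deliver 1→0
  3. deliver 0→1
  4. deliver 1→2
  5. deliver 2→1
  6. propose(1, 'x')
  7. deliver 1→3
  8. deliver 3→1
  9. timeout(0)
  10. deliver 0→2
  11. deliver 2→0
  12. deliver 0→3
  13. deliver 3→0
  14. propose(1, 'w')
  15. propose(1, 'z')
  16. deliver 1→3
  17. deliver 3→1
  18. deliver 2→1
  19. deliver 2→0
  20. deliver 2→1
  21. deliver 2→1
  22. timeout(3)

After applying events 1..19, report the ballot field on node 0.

8

after 1 — timeout(1): n1:cand/b5/[-]
after 2 — deliver 1→0: n0:foll/b5/[-]
after 3 — deliver 0→1: ·
after 4 — deliver 1→2: n2:foll/b5/[-]
after 5 — deliver 2→1: n1:lead/b5/[-]
after 6 — propose(1,'x'): ·
after 7 — deliver 1→3: n3:foll/b5/[-]
after 8 — deliver 3→1: ·
after 9 — timeout(0): n0:cand/b8/[-]
after 10 — deliver 0→2: n2:foll/b8/[-]
after 11 — deliver 2→0: ·
after 12 — deliver 0→3: n3:foll/b8/[-]
after 13 — deliver 3→0: n0:lead/b8/[-]
after 14 — propose(1,'w'): ·
after 15 — propose(1,'z'): ·
after 16 — deliver 1→3: ·
after 17 — deliver 3→1: ·
after 18 — deliver 2→1: ·
after 19 — deliver 2→0: ·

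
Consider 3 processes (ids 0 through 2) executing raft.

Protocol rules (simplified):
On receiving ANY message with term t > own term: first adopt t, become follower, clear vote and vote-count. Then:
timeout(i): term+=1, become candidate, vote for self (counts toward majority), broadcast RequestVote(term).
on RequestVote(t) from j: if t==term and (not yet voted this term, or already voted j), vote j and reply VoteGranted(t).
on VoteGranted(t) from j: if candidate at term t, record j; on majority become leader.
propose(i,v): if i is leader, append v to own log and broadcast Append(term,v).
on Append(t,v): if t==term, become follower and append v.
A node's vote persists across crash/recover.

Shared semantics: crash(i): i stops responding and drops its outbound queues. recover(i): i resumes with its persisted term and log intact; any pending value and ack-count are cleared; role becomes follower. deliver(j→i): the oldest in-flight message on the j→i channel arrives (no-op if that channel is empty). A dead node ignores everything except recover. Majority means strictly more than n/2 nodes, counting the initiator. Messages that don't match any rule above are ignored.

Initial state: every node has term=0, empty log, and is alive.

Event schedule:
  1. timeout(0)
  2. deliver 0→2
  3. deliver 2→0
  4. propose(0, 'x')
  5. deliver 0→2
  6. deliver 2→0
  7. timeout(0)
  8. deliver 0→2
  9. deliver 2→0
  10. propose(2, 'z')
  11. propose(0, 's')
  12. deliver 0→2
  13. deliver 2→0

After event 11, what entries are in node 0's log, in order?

x,s

e1 timeout(0): 0[cand,t=1,-]
e2 deliver 0→2: 2[foll,t=1,-]
e3 deliver 2→0: 0[lead,t=1,-]
e4 propose(0,'x'): 0[lead,t=1,x]
e5 deliver 0→2: 2[foll,t=1,x]
e6 deliver 2→0: ·
e7 timeout(0): 0[cand,t=2,x]
e8 deliver 0→2: 2[foll,t=2,x]
e9 deliver 2→0: 0[lead,t=2,x]
e10 propose(2,'z'): ·
e11 propose(0,'s'): 0[lead,t=2,x,s]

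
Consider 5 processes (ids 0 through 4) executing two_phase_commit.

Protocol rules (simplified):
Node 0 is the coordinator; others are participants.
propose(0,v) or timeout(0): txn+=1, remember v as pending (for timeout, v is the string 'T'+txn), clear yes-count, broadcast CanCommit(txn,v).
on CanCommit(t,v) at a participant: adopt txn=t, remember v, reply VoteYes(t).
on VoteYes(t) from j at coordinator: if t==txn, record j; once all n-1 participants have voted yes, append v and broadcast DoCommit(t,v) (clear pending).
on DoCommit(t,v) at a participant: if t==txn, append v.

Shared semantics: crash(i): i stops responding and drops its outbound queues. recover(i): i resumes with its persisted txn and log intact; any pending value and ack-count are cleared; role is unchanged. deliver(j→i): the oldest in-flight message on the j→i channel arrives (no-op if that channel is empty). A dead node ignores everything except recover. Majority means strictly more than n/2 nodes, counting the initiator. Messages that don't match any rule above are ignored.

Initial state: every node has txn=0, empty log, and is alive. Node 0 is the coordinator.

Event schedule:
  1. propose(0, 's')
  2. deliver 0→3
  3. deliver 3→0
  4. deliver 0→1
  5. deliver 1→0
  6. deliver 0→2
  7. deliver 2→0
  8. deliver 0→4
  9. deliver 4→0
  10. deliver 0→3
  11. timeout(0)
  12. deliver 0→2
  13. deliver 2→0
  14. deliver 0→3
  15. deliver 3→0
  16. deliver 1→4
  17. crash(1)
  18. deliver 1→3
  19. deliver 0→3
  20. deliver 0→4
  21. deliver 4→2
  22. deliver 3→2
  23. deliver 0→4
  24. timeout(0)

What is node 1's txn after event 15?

1

step 1 propose(0,'s'): 0={coor,t=1,log=-}
step 2 deliver 0→3: 3={part,t=1,log=-}
step 3 deliver 3→0: —
step 4 deliver 0→1: 1={part,t=1,log=-}
step 5 deliver 1→0: —
step 6 deliver 0→2: 2={part,t=1,log=-}
step 7 deliver 2→0: —
step 8 deliver 0→4: 4={part,t=1,log=-}
step 9 deliver 4→0: 0={coor,t=1,log=s}
step 10 deliver 0→3: 3={part,t=1,log=s}
step 11 timeout(0): 0={coor,t=2,log=s}
step 12 deliver 0→2: 2={part,t=1,log=s}
step 13 deliver 2→0: —
step 14 deliver 0→3: 3={part,t=2,log=s}
step 15 deliver 3→0: —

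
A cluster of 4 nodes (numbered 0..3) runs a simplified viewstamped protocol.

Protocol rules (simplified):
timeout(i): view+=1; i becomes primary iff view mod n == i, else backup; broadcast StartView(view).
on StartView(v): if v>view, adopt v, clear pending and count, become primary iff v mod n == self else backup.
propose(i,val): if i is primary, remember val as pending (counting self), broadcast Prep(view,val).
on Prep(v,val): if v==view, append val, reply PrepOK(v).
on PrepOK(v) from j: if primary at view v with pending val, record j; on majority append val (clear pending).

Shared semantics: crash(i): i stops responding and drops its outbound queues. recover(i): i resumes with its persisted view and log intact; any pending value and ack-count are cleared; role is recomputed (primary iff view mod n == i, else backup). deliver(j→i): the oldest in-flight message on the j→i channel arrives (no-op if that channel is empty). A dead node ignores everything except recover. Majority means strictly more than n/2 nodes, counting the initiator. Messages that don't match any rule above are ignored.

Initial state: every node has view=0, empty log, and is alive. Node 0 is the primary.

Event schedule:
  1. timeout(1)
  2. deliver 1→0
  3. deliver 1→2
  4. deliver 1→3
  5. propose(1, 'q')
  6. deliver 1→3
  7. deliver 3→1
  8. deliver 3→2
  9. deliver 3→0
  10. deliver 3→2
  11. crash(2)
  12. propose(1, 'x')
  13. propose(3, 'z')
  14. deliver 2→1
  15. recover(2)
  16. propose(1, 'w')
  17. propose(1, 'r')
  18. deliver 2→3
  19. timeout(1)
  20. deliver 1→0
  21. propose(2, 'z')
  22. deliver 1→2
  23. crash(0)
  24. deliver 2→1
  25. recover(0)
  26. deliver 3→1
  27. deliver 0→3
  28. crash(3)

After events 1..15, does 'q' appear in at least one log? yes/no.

yes

1. timeout(1):  <1:prim v1 ->
2. deliver 1→0:  <0:back v1 ->
3. deliver 1→2:  <2:back v1 ->
4. deliver 1→3:  <3:back v1 ->
5. propose(1,'q'):  nop
6. deliver 1→3:  <3:back v1 q>
7. deliver 3→1:  nop
8. deliver 3→2:  nop
9. deliver 3→0:  nop
10. deliver 3→2:  nop
11. crash(2):  <2:✗back v1 ->
12. propose(1,'x'):  nop
13. propose(3,'z'):  nop
14. deliver 2→1:  nop
15. recover(2):  <2:back v1 ->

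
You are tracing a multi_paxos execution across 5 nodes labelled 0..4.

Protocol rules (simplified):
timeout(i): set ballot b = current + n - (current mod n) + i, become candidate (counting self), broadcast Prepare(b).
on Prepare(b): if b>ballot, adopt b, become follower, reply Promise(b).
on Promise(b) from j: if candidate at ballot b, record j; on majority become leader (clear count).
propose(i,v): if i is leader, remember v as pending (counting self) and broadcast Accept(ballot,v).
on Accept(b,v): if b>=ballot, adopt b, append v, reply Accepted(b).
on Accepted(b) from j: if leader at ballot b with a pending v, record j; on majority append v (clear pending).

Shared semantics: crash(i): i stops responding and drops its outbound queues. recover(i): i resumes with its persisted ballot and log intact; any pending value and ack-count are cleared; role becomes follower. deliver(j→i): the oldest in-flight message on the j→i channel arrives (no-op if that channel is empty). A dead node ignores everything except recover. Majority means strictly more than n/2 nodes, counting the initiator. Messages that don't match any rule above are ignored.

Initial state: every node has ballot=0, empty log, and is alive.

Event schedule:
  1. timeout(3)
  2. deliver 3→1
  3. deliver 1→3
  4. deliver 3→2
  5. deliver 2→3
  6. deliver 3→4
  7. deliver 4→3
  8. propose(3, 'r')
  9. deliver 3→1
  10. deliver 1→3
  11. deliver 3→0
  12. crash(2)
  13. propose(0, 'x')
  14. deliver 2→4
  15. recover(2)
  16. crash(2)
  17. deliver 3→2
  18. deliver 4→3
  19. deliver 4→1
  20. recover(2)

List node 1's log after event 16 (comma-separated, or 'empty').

1. timeout(3):  <3:cand b8 ->
2. deliver 3→1:  <1:foll b8 ->
3. deliver 1→3:  nop
4. deliver 3→2:  <2:foll b8 ->
5. deliver 2→3:  <3:lead b8 ->
6. deliver 3→4:  <4:foll b8 ->
7. deliver 4→3:  nop
8. propose(3,'r'):  nop
9. deliver 3→1:  <1:foll b8 r>
10. deliver 1→3:  nop
11. deliver 3→0:  <0:foll b8 ->
12. crash(2):  <2:✗foll b8 ->
13. propose(0,'x'):  nop
14. deliver 2→4:  nop
15. recover(2):  <2:foll b8 ->
16. crash(2):  <2:✗foll b8 ->

r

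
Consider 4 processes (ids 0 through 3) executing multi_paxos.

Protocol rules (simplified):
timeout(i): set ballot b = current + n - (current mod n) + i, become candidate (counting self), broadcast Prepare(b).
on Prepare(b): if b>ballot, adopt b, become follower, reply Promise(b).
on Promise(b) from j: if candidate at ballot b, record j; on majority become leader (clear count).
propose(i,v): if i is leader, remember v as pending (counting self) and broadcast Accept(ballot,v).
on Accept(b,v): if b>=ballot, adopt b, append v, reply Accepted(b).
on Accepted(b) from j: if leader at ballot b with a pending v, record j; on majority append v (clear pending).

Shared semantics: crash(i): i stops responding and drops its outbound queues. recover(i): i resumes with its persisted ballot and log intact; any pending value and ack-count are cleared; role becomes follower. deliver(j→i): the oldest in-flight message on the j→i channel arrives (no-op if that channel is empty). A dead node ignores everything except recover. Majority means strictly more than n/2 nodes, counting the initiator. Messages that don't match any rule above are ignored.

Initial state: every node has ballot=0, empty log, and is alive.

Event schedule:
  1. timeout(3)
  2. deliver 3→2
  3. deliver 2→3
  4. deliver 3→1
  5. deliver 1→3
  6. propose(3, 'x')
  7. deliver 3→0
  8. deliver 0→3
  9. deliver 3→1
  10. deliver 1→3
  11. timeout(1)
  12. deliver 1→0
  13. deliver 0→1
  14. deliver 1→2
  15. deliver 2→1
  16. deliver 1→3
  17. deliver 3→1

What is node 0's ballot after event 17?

[1] timeout(3) → N3(cand b7 [-])
[2] deliver 3→2 → N2(foll b7 [-])
[3] deliver 2→3 → ∅
[4] deliver 3→1 → N1(foll b7 [-])
[5] deliver 1→3 → N3(lead b7 [-])
[6] propose(3,'x') → ∅
[7] deliver 3→0 → N0(foll b7 [-])
[8] deliver 0→3 → ∅
[9] deliver 3→1 → N1(foll b7 [x])
[10] deliver 1→3 → ∅
[11] timeout(1) → N1(cand b9 [x])
[12] deliver 1→0 → N0(foll b9 [-])
[13] deliver 0→1 → ∅
[14] deliver 1→2 → N2(foll b9 [-])
[15] deliver 2→1 → N1(lead b9 [x])
[16] deliver 1→3 → N3(foll b9 [-])
[17] deliver 3→1 → ∅

9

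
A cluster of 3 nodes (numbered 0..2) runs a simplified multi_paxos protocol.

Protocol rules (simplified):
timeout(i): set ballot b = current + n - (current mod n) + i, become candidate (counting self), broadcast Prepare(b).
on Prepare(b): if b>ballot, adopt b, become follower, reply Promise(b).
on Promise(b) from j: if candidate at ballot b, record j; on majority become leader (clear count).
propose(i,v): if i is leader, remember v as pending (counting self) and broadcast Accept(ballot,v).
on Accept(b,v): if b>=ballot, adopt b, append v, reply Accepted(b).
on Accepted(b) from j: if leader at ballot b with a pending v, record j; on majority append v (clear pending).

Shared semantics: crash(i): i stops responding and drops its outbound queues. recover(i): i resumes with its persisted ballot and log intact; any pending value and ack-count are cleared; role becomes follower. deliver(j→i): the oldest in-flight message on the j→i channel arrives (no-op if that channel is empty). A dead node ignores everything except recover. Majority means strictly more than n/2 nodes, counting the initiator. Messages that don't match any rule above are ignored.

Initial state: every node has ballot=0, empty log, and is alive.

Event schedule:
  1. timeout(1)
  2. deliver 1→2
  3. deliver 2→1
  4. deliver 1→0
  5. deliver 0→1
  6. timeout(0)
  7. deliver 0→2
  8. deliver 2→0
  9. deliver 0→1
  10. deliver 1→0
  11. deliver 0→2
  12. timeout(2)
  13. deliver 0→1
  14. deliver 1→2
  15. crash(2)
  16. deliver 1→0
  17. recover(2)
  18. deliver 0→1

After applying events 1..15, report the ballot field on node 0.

step 1 timeout(1): 1={cand,b=4,log=-}
step 2 deliver 1→2: 2={foll,b=4,log=-}
step 3 deliver 2→1: 1={lead,b=4,log=-}
step 4 deliver 1→0: 0={foll,b=4,log=-}
step 5 deliver 0→1: —
step 6 timeout(0): 0={cand,b=6,log=-}
step 7 deliver 0→2: 2={foll,b=6,log=-}
step 8 deliver 2→0: 0={lead,b=6,log=-}
step 9 deliver 0→1: 1={foll,b=6,log=-}
step 10 deliver 1→0: —
step 11 deliver 0→2: —
step 12 timeout(2): 2={cand,b=11,log=-}
step 13 deliver 0→1: —
step 14 deliver 1→2: —
step 15 crash(2): 2={✗cand,b=11,log=-}

6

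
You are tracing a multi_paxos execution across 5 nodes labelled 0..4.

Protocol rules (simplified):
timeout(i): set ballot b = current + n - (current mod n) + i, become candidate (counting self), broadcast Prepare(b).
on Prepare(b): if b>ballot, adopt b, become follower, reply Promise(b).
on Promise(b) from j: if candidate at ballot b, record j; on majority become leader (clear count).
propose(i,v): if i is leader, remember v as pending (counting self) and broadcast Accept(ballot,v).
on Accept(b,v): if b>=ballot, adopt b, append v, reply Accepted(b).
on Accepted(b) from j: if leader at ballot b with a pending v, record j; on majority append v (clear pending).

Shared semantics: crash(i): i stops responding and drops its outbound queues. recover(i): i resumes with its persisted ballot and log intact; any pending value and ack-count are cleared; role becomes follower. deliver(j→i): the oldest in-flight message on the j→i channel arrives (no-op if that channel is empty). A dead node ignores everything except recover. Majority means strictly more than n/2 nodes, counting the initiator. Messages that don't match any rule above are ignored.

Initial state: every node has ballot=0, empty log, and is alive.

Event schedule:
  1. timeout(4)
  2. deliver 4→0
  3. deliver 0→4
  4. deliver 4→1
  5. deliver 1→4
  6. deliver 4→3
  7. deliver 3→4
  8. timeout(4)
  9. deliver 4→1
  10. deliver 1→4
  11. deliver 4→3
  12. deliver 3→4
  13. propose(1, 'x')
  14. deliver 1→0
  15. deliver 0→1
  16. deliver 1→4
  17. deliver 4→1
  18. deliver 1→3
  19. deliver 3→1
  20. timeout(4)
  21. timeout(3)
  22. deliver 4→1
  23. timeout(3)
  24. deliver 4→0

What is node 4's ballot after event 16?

14

[1] timeout(4) → N4(cand b9 [-])
[2] deliver 4→0 → N0(foll b9 [-])
[3] deliver 0→4 → ∅
[4] deliver 4→1 → N1(foll b9 [-])
[5] deliver 1→4 → N4(lead b9 [-])
[6] deliver 4→3 → N3(foll b9 [-])
[7] deliver 3→4 → ∅
[8] timeout(4) → N4(cand b14 [-])
[9] deliver 4→1 → N1(foll b14 [-])
[10] deliver 1→4 → ∅
[11] deliver 4→3 → N3(foll b14 [-])
[12] deliver 3→4 → N4(lead b14 [-])
[13] propose(1,'x') → ∅
[14] deliver 1→0 → ∅
[15] deliver 0→1 → ∅
[16] deliver 1→4 → ∅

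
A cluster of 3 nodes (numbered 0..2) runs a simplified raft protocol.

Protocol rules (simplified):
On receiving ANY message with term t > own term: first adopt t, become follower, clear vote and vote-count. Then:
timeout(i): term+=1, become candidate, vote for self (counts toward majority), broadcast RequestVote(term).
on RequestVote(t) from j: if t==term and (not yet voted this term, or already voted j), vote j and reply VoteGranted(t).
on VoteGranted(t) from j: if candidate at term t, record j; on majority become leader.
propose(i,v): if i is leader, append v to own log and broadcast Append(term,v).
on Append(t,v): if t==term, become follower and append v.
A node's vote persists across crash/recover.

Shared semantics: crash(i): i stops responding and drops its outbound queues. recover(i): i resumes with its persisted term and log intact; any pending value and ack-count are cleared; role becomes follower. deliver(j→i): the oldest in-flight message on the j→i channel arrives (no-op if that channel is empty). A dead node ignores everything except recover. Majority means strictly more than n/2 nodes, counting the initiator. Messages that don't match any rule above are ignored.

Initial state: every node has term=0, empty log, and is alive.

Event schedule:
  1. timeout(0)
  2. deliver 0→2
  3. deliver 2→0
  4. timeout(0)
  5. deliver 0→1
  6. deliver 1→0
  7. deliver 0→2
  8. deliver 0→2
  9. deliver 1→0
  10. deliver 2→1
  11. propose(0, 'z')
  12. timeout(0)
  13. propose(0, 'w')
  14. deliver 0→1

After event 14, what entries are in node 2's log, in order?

empty

[1] timeout(0) → N0(cand t1 [-])
[2] deliver 0→2 → N2(foll t1 [-])
[3] deliver 2→0 → N0(lead t1 [-])
[4] timeout(0) → N0(cand t2 [-])
[5] deliver 0→1 → N1(foll t1 [-])
[6] deliver 1→0 → ∅
[7] deliver 0→2 → N2(foll t2 [-])
[8] deliver 0→2 → ∅
[9] deliver 1→0 → ∅
[10] deliver 2→1 → ∅
[11] propose(0,'z') → ∅
[12] timeout(0) → N0(cand t3 [-])
[13] propose(0,'w') → ∅
[14] deliver 0→1 → N1(foll t2 [-])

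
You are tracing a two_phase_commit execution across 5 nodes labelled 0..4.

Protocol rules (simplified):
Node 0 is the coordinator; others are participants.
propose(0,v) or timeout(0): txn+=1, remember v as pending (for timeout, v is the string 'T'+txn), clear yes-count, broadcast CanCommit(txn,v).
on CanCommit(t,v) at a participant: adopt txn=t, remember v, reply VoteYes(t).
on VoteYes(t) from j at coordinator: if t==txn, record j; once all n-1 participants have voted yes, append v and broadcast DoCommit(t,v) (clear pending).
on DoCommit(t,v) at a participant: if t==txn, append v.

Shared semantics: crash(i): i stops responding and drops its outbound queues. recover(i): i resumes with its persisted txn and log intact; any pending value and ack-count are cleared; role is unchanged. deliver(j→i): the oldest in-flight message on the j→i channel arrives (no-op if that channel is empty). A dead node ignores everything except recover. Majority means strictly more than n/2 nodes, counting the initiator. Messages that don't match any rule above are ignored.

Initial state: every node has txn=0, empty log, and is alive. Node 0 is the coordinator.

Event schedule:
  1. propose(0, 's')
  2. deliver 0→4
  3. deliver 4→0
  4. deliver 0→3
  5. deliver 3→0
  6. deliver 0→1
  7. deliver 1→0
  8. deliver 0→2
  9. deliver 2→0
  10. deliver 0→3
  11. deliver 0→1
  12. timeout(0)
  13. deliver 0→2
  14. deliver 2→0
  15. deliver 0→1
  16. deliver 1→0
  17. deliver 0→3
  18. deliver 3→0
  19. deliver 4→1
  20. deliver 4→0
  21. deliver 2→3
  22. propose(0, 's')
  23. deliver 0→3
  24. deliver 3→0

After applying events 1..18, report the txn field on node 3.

1. propose(0,'s'):  <0:coor t1 ->
2. deliver 0→4:  <4:part t1 ->
3. deliver 4→0:  nop
4. deliver 0→3:  <3:part t1 ->
5. deliver 3→0:  nop
6. deliver 0→1:  <1:part t1 ->
7. deliver 1→0:  nop
8. deliver 0→2:  <2:part t1 ->
9. deliver 2→0:  <0:coor t1 s>
10. deliver 0→3:  <3:part t1 s>
11. deliver 0→1:  <1:part t1 s>
12. timeout(0):  <0:coor t2 s>
13. deliver 0→2:  <2:part t1 s>
14. deliver 2→0:  nop
15. deliver 0→1:  <1:part t2 s>
16. deliver 1→0:  nop
17. deliver 0→3:  <3:part t2 s>
18. deliver 3→0:  nop

2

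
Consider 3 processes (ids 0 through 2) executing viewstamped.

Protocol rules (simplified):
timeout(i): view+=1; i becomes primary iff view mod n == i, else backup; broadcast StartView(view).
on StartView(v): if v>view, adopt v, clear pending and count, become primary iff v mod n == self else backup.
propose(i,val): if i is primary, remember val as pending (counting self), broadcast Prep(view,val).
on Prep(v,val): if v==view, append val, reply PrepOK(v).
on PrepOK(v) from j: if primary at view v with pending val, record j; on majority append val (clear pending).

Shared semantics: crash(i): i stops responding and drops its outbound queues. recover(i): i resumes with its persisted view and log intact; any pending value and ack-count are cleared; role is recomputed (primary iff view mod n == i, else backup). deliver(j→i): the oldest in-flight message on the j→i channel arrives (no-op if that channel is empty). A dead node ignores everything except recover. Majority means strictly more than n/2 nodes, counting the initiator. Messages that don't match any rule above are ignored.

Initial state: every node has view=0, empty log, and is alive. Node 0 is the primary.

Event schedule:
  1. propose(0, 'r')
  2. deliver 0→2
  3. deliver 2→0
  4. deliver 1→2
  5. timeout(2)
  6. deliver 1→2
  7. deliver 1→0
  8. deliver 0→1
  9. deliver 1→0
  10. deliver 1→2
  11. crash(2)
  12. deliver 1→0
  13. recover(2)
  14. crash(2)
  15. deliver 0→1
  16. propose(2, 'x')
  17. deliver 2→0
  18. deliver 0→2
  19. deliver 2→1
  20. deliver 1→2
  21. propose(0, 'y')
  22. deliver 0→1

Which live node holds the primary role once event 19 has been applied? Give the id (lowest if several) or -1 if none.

0

after 1 — propose(0,'r'): ·
after 2 — deliver 0→2: n2:back/v0/[r]
after 3 — deliver 2→0: n0:prim/v0/[r]
after 4 — deliver 1→2: ·
after 5 — timeout(2): n2:back/v1/[r]
after 6 — deliver 1→2: ·
after 7 — deliver 1→0: ·
after 8 — deliver 0→1: n1:back/v0/[r]
after 9 — deliver 1→0: ·
after 10 — deliver 1→2: ·
after 11 — crash(2): n2:✗back/v1/[r]
after 12 — deliver 1→0: ·
after 13 — recover(2): n2:back/v1/[r]
after 14 — crash(2): n2:✗back/v1/[r]
after 15 — deliver 0→1: ·
after 16 — propose(2,'x'): ·
after 17 — deliver 2→0: ·
after 18 — deliver 0→2: ·
after 19 — deliver 2→1: ·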